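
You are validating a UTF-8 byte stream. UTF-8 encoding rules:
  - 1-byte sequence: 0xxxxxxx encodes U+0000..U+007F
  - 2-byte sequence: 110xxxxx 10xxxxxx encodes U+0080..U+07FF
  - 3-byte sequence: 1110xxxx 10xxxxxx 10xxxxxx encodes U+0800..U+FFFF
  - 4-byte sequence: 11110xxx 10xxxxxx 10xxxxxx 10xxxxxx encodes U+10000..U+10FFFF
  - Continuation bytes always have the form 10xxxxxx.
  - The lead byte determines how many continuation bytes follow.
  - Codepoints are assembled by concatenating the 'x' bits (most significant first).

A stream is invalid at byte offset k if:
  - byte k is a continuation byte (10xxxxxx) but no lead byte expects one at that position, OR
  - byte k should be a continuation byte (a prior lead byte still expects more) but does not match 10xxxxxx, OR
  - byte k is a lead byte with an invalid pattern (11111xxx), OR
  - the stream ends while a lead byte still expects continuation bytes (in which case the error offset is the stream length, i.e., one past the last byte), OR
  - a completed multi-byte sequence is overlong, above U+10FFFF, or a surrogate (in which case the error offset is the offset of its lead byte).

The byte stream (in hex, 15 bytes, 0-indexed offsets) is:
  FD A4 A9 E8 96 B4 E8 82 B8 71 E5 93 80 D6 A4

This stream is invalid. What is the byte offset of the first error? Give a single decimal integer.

Byte[0]=FD: INVALID lead byte (not 0xxx/110x/1110/11110)

Answer: 0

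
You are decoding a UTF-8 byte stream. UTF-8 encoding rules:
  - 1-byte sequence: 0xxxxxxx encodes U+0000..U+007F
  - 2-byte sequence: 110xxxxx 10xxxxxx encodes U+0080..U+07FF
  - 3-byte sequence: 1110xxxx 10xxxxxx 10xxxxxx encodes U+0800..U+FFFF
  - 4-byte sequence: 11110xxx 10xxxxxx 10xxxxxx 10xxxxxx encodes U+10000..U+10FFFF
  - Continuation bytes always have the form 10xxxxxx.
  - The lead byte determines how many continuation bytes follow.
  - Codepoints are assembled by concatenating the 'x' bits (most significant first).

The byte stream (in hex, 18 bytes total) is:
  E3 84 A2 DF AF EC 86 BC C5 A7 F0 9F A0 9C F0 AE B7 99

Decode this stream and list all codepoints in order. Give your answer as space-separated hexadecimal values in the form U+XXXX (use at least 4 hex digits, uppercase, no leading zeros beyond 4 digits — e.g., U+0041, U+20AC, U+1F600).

Byte[0]=E3: 3-byte lead, need 2 cont bytes. acc=0x3
Byte[1]=84: continuation. acc=(acc<<6)|0x04=0xC4
Byte[2]=A2: continuation. acc=(acc<<6)|0x22=0x3122
Completed: cp=U+3122 (starts at byte 0)
Byte[3]=DF: 2-byte lead, need 1 cont bytes. acc=0x1F
Byte[4]=AF: continuation. acc=(acc<<6)|0x2F=0x7EF
Completed: cp=U+07EF (starts at byte 3)
Byte[5]=EC: 3-byte lead, need 2 cont bytes. acc=0xC
Byte[6]=86: continuation. acc=(acc<<6)|0x06=0x306
Byte[7]=BC: continuation. acc=(acc<<6)|0x3C=0xC1BC
Completed: cp=U+C1BC (starts at byte 5)
Byte[8]=C5: 2-byte lead, need 1 cont bytes. acc=0x5
Byte[9]=A7: continuation. acc=(acc<<6)|0x27=0x167
Completed: cp=U+0167 (starts at byte 8)
Byte[10]=F0: 4-byte lead, need 3 cont bytes. acc=0x0
Byte[11]=9F: continuation. acc=(acc<<6)|0x1F=0x1F
Byte[12]=A0: continuation. acc=(acc<<6)|0x20=0x7E0
Byte[13]=9C: continuation. acc=(acc<<6)|0x1C=0x1F81C
Completed: cp=U+1F81C (starts at byte 10)
Byte[14]=F0: 4-byte lead, need 3 cont bytes. acc=0x0
Byte[15]=AE: continuation. acc=(acc<<6)|0x2E=0x2E
Byte[16]=B7: continuation. acc=(acc<<6)|0x37=0xBB7
Byte[17]=99: continuation. acc=(acc<<6)|0x19=0x2EDD9
Completed: cp=U+2EDD9 (starts at byte 14)

Answer: U+3122 U+07EF U+C1BC U+0167 U+1F81C U+2EDD9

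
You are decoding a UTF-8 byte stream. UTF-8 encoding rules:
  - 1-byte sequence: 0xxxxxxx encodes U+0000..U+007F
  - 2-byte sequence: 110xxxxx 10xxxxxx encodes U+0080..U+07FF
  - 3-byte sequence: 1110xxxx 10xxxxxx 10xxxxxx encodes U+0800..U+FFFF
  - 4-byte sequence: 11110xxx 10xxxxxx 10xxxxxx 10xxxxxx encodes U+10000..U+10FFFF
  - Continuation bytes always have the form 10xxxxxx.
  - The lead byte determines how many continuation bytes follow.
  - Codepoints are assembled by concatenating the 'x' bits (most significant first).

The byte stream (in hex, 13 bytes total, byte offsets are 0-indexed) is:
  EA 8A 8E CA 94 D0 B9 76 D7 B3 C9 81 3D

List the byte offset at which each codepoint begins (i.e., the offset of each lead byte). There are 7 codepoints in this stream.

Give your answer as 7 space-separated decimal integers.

Byte[0]=EA: 3-byte lead, need 2 cont bytes. acc=0xA
Byte[1]=8A: continuation. acc=(acc<<6)|0x0A=0x28A
Byte[2]=8E: continuation. acc=(acc<<6)|0x0E=0xA28E
Completed: cp=U+A28E (starts at byte 0)
Byte[3]=CA: 2-byte lead, need 1 cont bytes. acc=0xA
Byte[4]=94: continuation. acc=(acc<<6)|0x14=0x294
Completed: cp=U+0294 (starts at byte 3)
Byte[5]=D0: 2-byte lead, need 1 cont bytes. acc=0x10
Byte[6]=B9: continuation. acc=(acc<<6)|0x39=0x439
Completed: cp=U+0439 (starts at byte 5)
Byte[7]=76: 1-byte ASCII. cp=U+0076
Byte[8]=D7: 2-byte lead, need 1 cont bytes. acc=0x17
Byte[9]=B3: continuation. acc=(acc<<6)|0x33=0x5F3
Completed: cp=U+05F3 (starts at byte 8)
Byte[10]=C9: 2-byte lead, need 1 cont bytes. acc=0x9
Byte[11]=81: continuation. acc=(acc<<6)|0x01=0x241
Completed: cp=U+0241 (starts at byte 10)
Byte[12]=3D: 1-byte ASCII. cp=U+003D

Answer: 0 3 5 7 8 10 12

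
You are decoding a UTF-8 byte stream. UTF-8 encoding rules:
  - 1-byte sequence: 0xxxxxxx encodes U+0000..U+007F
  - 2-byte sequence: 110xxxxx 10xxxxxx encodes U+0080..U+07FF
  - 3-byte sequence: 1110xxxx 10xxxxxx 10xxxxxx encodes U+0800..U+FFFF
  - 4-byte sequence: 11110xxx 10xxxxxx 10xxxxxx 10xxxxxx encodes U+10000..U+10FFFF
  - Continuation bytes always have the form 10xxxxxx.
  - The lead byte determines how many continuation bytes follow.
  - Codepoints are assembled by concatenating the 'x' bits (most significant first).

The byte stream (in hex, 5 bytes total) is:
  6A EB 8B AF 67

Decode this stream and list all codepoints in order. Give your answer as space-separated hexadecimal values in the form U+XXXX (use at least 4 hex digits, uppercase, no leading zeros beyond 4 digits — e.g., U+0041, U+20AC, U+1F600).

Answer: U+006A U+B2EF U+0067

Derivation:
Byte[0]=6A: 1-byte ASCII. cp=U+006A
Byte[1]=EB: 3-byte lead, need 2 cont bytes. acc=0xB
Byte[2]=8B: continuation. acc=(acc<<6)|0x0B=0x2CB
Byte[3]=AF: continuation. acc=(acc<<6)|0x2F=0xB2EF
Completed: cp=U+B2EF (starts at byte 1)
Byte[4]=67: 1-byte ASCII. cp=U+0067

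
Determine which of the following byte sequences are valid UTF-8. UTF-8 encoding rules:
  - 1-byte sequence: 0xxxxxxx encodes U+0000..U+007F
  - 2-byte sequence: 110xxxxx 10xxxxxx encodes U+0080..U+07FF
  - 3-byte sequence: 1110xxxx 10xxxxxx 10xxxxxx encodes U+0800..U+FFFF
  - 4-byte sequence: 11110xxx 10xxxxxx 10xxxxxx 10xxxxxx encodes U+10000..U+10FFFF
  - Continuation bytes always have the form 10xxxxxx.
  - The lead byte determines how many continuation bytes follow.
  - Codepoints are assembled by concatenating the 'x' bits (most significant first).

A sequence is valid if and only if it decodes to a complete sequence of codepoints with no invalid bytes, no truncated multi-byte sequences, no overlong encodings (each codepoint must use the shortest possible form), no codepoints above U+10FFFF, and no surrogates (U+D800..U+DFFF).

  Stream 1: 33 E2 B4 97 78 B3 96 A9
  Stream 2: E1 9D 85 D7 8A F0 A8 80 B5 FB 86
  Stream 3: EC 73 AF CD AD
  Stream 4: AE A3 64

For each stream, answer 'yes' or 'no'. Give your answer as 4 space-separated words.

Answer: no no no no

Derivation:
Stream 1: error at byte offset 5. INVALID
Stream 2: error at byte offset 9. INVALID
Stream 3: error at byte offset 1. INVALID
Stream 4: error at byte offset 0. INVALID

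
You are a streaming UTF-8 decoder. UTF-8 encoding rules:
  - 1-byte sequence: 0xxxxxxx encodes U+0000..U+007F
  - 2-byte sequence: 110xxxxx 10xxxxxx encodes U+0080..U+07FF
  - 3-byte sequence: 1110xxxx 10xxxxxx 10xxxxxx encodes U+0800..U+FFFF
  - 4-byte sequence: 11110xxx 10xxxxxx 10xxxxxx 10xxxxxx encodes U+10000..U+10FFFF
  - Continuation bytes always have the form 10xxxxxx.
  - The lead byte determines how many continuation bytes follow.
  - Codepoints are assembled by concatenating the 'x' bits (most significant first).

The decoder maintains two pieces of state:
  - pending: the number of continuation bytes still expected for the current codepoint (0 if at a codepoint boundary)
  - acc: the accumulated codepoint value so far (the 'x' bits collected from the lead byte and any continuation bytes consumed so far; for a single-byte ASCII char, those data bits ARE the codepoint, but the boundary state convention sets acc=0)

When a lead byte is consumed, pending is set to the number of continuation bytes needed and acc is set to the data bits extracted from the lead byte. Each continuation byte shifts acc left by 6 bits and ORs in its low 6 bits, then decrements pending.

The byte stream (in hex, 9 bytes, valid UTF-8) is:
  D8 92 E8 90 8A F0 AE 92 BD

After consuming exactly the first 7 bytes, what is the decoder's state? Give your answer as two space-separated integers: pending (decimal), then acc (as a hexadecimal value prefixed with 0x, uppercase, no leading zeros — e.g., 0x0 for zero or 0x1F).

Byte[0]=D8: 2-byte lead. pending=1, acc=0x18
Byte[1]=92: continuation. acc=(acc<<6)|0x12=0x612, pending=0
Byte[2]=E8: 3-byte lead. pending=2, acc=0x8
Byte[3]=90: continuation. acc=(acc<<6)|0x10=0x210, pending=1
Byte[4]=8A: continuation. acc=(acc<<6)|0x0A=0x840A, pending=0
Byte[5]=F0: 4-byte lead. pending=3, acc=0x0
Byte[6]=AE: continuation. acc=(acc<<6)|0x2E=0x2E, pending=2

Answer: 2 0x2E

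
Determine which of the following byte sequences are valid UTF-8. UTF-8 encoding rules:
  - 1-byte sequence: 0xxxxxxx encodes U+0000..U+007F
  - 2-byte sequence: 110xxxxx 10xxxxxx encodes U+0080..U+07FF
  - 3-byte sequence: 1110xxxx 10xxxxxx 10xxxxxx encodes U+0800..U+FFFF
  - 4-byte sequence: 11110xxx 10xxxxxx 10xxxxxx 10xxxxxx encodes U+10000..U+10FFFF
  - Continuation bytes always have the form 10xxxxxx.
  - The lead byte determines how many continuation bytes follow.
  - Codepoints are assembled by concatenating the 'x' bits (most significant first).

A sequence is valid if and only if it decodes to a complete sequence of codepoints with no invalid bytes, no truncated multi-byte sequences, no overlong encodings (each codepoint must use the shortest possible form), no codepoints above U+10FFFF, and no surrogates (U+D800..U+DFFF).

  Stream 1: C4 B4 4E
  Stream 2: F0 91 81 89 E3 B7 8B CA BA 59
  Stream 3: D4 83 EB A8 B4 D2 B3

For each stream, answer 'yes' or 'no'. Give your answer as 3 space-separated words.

Answer: yes yes yes

Derivation:
Stream 1: decodes cleanly. VALID
Stream 2: decodes cleanly. VALID
Stream 3: decodes cleanly. VALID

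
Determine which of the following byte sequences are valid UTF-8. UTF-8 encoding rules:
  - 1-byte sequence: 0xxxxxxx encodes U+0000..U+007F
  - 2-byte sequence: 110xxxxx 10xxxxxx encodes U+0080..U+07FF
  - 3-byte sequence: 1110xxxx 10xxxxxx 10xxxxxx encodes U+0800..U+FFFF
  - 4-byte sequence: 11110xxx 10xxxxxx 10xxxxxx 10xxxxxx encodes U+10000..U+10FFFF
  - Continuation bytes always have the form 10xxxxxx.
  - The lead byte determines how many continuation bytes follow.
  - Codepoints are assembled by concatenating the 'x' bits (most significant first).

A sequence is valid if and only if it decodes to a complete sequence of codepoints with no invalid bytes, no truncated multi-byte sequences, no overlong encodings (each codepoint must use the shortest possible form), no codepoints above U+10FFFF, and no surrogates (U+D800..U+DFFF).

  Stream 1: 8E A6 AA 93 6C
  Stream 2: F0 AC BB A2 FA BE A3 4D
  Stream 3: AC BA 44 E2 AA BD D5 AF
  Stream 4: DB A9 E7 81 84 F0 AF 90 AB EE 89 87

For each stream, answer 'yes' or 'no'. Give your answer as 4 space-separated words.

Answer: no no no yes

Derivation:
Stream 1: error at byte offset 0. INVALID
Stream 2: error at byte offset 4. INVALID
Stream 3: error at byte offset 0. INVALID
Stream 4: decodes cleanly. VALID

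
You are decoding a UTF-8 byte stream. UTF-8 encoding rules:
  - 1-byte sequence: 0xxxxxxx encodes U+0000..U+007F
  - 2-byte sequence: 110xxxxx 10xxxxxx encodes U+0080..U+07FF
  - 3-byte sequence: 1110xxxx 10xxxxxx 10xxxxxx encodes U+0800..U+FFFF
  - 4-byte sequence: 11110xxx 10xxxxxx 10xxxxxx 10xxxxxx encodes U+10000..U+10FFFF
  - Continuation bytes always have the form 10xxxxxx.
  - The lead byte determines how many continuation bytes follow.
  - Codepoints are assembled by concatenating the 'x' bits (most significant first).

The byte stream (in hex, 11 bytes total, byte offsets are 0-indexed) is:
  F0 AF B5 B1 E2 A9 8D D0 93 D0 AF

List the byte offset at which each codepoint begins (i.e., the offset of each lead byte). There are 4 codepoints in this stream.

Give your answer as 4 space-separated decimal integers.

Byte[0]=F0: 4-byte lead, need 3 cont bytes. acc=0x0
Byte[1]=AF: continuation. acc=(acc<<6)|0x2F=0x2F
Byte[2]=B5: continuation. acc=(acc<<6)|0x35=0xBF5
Byte[3]=B1: continuation. acc=(acc<<6)|0x31=0x2FD71
Completed: cp=U+2FD71 (starts at byte 0)
Byte[4]=E2: 3-byte lead, need 2 cont bytes. acc=0x2
Byte[5]=A9: continuation. acc=(acc<<6)|0x29=0xA9
Byte[6]=8D: continuation. acc=(acc<<6)|0x0D=0x2A4D
Completed: cp=U+2A4D (starts at byte 4)
Byte[7]=D0: 2-byte lead, need 1 cont bytes. acc=0x10
Byte[8]=93: continuation. acc=(acc<<6)|0x13=0x413
Completed: cp=U+0413 (starts at byte 7)
Byte[9]=D0: 2-byte lead, need 1 cont bytes. acc=0x10
Byte[10]=AF: continuation. acc=(acc<<6)|0x2F=0x42F
Completed: cp=U+042F (starts at byte 9)

Answer: 0 4 7 9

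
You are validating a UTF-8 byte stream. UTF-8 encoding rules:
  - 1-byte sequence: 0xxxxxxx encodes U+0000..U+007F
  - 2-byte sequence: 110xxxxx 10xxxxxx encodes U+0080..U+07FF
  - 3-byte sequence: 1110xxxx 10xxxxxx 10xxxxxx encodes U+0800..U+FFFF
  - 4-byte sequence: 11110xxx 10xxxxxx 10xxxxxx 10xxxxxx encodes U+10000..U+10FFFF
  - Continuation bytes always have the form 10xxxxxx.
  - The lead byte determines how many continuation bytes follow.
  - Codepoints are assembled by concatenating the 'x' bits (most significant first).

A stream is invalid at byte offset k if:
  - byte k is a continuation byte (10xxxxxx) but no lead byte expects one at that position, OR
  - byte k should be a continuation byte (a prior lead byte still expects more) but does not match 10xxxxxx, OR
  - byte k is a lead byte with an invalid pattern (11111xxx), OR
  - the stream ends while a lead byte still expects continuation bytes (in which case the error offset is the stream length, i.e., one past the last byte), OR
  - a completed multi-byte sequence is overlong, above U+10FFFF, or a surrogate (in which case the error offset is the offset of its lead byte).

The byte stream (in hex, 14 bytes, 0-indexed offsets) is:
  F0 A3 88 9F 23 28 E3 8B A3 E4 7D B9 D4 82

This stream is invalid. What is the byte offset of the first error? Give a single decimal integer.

Byte[0]=F0: 4-byte lead, need 3 cont bytes. acc=0x0
Byte[1]=A3: continuation. acc=(acc<<6)|0x23=0x23
Byte[2]=88: continuation. acc=(acc<<6)|0x08=0x8C8
Byte[3]=9F: continuation. acc=(acc<<6)|0x1F=0x2321F
Completed: cp=U+2321F (starts at byte 0)
Byte[4]=23: 1-byte ASCII. cp=U+0023
Byte[5]=28: 1-byte ASCII. cp=U+0028
Byte[6]=E3: 3-byte lead, need 2 cont bytes. acc=0x3
Byte[7]=8B: continuation. acc=(acc<<6)|0x0B=0xCB
Byte[8]=A3: continuation. acc=(acc<<6)|0x23=0x32E3
Completed: cp=U+32E3 (starts at byte 6)
Byte[9]=E4: 3-byte lead, need 2 cont bytes. acc=0x4
Byte[10]=7D: expected 10xxxxxx continuation. INVALID

Answer: 10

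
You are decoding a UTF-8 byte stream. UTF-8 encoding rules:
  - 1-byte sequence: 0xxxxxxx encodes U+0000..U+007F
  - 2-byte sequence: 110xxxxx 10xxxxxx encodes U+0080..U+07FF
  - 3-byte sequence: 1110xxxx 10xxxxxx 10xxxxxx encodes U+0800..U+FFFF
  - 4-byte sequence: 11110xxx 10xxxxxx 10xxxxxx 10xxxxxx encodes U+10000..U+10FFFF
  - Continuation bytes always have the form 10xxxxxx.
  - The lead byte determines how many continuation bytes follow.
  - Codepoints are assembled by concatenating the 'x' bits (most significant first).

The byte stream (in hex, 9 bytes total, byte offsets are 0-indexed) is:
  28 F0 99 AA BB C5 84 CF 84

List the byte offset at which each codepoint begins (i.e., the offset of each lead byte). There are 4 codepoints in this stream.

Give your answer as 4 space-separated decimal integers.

Byte[0]=28: 1-byte ASCII. cp=U+0028
Byte[1]=F0: 4-byte lead, need 3 cont bytes. acc=0x0
Byte[2]=99: continuation. acc=(acc<<6)|0x19=0x19
Byte[3]=AA: continuation. acc=(acc<<6)|0x2A=0x66A
Byte[4]=BB: continuation. acc=(acc<<6)|0x3B=0x19ABB
Completed: cp=U+19ABB (starts at byte 1)
Byte[5]=C5: 2-byte lead, need 1 cont bytes. acc=0x5
Byte[6]=84: continuation. acc=(acc<<6)|0x04=0x144
Completed: cp=U+0144 (starts at byte 5)
Byte[7]=CF: 2-byte lead, need 1 cont bytes. acc=0xF
Byte[8]=84: continuation. acc=(acc<<6)|0x04=0x3C4
Completed: cp=U+03C4 (starts at byte 7)

Answer: 0 1 5 7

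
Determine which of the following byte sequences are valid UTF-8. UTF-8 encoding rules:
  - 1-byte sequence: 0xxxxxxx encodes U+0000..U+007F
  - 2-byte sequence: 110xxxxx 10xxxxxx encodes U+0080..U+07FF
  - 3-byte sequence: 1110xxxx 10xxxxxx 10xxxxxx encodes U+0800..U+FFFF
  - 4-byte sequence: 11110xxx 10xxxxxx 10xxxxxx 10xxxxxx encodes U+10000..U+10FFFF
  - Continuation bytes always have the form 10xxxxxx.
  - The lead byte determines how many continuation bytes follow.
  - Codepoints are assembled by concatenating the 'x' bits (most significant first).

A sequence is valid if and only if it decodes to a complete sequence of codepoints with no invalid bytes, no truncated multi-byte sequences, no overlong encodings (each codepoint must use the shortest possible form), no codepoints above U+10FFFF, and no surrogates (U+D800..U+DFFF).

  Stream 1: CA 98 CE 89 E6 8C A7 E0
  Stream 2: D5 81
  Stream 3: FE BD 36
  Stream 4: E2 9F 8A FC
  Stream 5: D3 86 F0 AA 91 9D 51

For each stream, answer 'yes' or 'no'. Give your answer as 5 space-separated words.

Answer: no yes no no yes

Derivation:
Stream 1: error at byte offset 8. INVALID
Stream 2: decodes cleanly. VALID
Stream 3: error at byte offset 0. INVALID
Stream 4: error at byte offset 3. INVALID
Stream 5: decodes cleanly. VALID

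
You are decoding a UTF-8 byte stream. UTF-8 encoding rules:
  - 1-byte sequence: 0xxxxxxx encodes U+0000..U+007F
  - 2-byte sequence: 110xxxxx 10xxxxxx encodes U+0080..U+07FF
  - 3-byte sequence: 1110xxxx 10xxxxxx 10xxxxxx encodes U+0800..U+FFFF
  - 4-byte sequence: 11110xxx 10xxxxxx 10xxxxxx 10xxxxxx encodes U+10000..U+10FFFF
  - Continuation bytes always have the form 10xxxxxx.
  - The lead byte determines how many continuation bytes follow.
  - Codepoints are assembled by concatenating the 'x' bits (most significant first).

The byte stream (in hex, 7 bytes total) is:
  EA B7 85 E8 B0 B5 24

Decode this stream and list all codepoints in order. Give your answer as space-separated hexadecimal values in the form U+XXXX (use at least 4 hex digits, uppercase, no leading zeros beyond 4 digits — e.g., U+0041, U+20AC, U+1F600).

Answer: U+ADC5 U+8C35 U+0024

Derivation:
Byte[0]=EA: 3-byte lead, need 2 cont bytes. acc=0xA
Byte[1]=B7: continuation. acc=(acc<<6)|0x37=0x2B7
Byte[2]=85: continuation. acc=(acc<<6)|0x05=0xADC5
Completed: cp=U+ADC5 (starts at byte 0)
Byte[3]=E8: 3-byte lead, need 2 cont bytes. acc=0x8
Byte[4]=B0: continuation. acc=(acc<<6)|0x30=0x230
Byte[5]=B5: continuation. acc=(acc<<6)|0x35=0x8C35
Completed: cp=U+8C35 (starts at byte 3)
Byte[6]=24: 1-byte ASCII. cp=U+0024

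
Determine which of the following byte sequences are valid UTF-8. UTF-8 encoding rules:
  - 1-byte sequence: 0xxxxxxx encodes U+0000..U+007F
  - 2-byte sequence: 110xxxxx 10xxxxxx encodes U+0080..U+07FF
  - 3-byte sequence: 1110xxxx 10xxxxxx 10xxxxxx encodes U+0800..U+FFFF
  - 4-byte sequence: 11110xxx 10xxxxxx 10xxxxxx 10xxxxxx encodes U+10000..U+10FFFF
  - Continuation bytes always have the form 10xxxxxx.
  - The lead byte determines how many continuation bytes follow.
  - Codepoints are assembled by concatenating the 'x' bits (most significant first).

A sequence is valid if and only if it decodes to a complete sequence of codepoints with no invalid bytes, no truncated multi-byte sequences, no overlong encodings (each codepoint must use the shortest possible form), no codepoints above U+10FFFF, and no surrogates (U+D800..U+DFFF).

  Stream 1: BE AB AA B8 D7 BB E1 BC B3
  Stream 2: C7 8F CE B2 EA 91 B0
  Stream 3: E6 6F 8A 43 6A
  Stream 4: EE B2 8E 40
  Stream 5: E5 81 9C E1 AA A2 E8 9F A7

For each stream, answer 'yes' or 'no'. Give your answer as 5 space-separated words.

Answer: no yes no yes yes

Derivation:
Stream 1: error at byte offset 0. INVALID
Stream 2: decodes cleanly. VALID
Stream 3: error at byte offset 1. INVALID
Stream 4: decodes cleanly. VALID
Stream 5: decodes cleanly. VALID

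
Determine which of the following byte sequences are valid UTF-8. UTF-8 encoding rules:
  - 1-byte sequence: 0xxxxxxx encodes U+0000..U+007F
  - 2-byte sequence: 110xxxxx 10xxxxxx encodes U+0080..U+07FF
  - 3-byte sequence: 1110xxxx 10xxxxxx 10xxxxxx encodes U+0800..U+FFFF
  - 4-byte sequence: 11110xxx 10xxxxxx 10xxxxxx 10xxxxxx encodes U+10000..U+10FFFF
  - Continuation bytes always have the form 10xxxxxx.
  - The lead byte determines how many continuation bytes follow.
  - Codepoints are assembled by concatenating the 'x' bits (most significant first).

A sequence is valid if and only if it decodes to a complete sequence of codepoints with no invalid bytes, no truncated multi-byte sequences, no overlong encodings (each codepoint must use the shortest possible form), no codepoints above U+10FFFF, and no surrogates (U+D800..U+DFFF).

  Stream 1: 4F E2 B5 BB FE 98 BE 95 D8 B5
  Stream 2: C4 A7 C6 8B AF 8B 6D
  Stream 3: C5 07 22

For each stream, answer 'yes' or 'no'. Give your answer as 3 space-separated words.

Answer: no no no

Derivation:
Stream 1: error at byte offset 4. INVALID
Stream 2: error at byte offset 4. INVALID
Stream 3: error at byte offset 1. INVALID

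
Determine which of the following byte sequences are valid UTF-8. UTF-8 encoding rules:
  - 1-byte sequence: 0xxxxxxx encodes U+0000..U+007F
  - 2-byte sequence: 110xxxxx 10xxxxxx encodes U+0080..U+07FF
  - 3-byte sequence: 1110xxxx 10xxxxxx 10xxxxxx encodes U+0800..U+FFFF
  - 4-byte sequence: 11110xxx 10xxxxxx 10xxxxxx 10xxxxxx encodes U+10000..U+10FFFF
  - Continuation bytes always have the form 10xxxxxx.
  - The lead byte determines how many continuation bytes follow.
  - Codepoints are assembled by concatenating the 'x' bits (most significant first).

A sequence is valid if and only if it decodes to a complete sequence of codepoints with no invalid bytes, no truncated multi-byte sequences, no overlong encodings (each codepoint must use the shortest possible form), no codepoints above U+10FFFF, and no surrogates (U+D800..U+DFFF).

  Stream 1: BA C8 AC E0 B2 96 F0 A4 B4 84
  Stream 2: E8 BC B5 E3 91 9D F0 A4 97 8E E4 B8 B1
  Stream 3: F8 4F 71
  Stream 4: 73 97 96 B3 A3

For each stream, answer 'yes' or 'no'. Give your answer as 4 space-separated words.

Answer: no yes no no

Derivation:
Stream 1: error at byte offset 0. INVALID
Stream 2: decodes cleanly. VALID
Stream 3: error at byte offset 0. INVALID
Stream 4: error at byte offset 1. INVALID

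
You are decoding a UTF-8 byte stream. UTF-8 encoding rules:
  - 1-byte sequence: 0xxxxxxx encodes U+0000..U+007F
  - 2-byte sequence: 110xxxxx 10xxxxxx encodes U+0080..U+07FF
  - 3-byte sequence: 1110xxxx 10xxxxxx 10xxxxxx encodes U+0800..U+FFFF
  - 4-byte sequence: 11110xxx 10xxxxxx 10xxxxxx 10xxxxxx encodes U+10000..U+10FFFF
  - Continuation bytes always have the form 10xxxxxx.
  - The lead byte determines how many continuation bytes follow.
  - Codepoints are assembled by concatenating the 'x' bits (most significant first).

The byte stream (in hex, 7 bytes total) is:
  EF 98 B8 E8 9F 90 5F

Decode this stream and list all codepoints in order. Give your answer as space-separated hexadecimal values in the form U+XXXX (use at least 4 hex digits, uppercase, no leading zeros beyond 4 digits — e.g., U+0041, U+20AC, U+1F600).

Answer: U+F638 U+87D0 U+005F

Derivation:
Byte[0]=EF: 3-byte lead, need 2 cont bytes. acc=0xF
Byte[1]=98: continuation. acc=(acc<<6)|0x18=0x3D8
Byte[2]=B8: continuation. acc=(acc<<6)|0x38=0xF638
Completed: cp=U+F638 (starts at byte 0)
Byte[3]=E8: 3-byte lead, need 2 cont bytes. acc=0x8
Byte[4]=9F: continuation. acc=(acc<<6)|0x1F=0x21F
Byte[5]=90: continuation. acc=(acc<<6)|0x10=0x87D0
Completed: cp=U+87D0 (starts at byte 3)
Byte[6]=5F: 1-byte ASCII. cp=U+005F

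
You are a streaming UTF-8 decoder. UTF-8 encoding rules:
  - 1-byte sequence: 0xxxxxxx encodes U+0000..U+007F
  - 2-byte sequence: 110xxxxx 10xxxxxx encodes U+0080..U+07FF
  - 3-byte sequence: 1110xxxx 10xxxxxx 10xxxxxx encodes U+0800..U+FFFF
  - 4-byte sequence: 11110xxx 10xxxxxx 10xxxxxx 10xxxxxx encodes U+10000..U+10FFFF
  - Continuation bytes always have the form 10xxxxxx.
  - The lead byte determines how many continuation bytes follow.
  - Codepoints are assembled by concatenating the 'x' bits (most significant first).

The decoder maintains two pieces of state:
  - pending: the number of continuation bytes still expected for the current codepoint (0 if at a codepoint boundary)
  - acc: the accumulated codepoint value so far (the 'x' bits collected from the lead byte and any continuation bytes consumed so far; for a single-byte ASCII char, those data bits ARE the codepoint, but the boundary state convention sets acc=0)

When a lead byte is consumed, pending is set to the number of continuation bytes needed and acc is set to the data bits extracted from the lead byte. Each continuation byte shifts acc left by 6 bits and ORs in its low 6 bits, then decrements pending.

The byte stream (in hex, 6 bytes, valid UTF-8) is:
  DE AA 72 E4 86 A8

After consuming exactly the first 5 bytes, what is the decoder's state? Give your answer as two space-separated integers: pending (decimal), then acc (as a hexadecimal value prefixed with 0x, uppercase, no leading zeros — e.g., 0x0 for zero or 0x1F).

Answer: 1 0x106

Derivation:
Byte[0]=DE: 2-byte lead. pending=1, acc=0x1E
Byte[1]=AA: continuation. acc=(acc<<6)|0x2A=0x7AA, pending=0
Byte[2]=72: 1-byte. pending=0, acc=0x0
Byte[3]=E4: 3-byte lead. pending=2, acc=0x4
Byte[4]=86: continuation. acc=(acc<<6)|0x06=0x106, pending=1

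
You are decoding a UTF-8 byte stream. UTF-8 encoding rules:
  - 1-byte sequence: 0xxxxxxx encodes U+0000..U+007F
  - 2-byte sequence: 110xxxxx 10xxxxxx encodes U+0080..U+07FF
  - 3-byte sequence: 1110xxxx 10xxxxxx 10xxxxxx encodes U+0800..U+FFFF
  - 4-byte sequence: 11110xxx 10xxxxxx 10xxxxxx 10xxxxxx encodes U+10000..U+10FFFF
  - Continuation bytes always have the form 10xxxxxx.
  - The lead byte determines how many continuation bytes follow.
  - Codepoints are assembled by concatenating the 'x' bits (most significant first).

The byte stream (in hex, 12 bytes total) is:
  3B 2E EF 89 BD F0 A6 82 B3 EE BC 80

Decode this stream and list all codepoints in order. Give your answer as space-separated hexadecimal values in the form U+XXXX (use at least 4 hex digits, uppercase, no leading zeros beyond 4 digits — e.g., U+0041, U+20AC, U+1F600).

Answer: U+003B U+002E U+F27D U+260B3 U+EF00

Derivation:
Byte[0]=3B: 1-byte ASCII. cp=U+003B
Byte[1]=2E: 1-byte ASCII. cp=U+002E
Byte[2]=EF: 3-byte lead, need 2 cont bytes. acc=0xF
Byte[3]=89: continuation. acc=(acc<<6)|0x09=0x3C9
Byte[4]=BD: continuation. acc=(acc<<6)|0x3D=0xF27D
Completed: cp=U+F27D (starts at byte 2)
Byte[5]=F0: 4-byte lead, need 3 cont bytes. acc=0x0
Byte[6]=A6: continuation. acc=(acc<<6)|0x26=0x26
Byte[7]=82: continuation. acc=(acc<<6)|0x02=0x982
Byte[8]=B3: continuation. acc=(acc<<6)|0x33=0x260B3
Completed: cp=U+260B3 (starts at byte 5)
Byte[9]=EE: 3-byte lead, need 2 cont bytes. acc=0xE
Byte[10]=BC: continuation. acc=(acc<<6)|0x3C=0x3BC
Byte[11]=80: continuation. acc=(acc<<6)|0x00=0xEF00
Completed: cp=U+EF00 (starts at byte 9)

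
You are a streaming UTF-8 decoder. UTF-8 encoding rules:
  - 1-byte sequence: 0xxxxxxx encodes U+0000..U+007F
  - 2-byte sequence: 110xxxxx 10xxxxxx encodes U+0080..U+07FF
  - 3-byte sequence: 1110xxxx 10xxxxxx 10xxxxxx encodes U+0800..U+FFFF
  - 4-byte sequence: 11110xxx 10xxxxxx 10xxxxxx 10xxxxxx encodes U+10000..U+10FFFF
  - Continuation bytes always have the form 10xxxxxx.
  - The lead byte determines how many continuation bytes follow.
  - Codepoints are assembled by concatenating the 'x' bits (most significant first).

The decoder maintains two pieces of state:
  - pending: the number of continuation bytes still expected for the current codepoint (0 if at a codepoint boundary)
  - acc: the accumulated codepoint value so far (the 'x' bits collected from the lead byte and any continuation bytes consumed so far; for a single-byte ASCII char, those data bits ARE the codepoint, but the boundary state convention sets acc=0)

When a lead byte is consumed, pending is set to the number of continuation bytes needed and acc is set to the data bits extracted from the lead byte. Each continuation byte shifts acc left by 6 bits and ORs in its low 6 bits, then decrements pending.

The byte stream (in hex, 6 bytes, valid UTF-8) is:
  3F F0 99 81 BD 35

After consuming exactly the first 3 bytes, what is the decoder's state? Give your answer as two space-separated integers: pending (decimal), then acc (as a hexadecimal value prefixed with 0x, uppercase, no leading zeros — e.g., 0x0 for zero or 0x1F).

Byte[0]=3F: 1-byte. pending=0, acc=0x0
Byte[1]=F0: 4-byte lead. pending=3, acc=0x0
Byte[2]=99: continuation. acc=(acc<<6)|0x19=0x19, pending=2

Answer: 2 0x19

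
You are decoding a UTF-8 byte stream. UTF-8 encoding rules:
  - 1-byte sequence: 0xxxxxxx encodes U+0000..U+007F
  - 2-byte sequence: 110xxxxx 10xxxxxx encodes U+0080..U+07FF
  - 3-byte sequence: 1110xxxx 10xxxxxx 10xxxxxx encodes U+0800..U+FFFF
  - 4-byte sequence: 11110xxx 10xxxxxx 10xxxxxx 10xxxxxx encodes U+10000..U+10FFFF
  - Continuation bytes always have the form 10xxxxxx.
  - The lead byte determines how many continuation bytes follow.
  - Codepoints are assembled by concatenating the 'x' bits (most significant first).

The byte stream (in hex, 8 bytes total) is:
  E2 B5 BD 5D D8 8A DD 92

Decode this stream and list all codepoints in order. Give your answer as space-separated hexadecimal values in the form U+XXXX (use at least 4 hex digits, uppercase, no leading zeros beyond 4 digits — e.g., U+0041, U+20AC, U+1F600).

Byte[0]=E2: 3-byte lead, need 2 cont bytes. acc=0x2
Byte[1]=B5: continuation. acc=(acc<<6)|0x35=0xB5
Byte[2]=BD: continuation. acc=(acc<<6)|0x3D=0x2D7D
Completed: cp=U+2D7D (starts at byte 0)
Byte[3]=5D: 1-byte ASCII. cp=U+005D
Byte[4]=D8: 2-byte lead, need 1 cont bytes. acc=0x18
Byte[5]=8A: continuation. acc=(acc<<6)|0x0A=0x60A
Completed: cp=U+060A (starts at byte 4)
Byte[6]=DD: 2-byte lead, need 1 cont bytes. acc=0x1D
Byte[7]=92: continuation. acc=(acc<<6)|0x12=0x752
Completed: cp=U+0752 (starts at byte 6)

Answer: U+2D7D U+005D U+060A U+0752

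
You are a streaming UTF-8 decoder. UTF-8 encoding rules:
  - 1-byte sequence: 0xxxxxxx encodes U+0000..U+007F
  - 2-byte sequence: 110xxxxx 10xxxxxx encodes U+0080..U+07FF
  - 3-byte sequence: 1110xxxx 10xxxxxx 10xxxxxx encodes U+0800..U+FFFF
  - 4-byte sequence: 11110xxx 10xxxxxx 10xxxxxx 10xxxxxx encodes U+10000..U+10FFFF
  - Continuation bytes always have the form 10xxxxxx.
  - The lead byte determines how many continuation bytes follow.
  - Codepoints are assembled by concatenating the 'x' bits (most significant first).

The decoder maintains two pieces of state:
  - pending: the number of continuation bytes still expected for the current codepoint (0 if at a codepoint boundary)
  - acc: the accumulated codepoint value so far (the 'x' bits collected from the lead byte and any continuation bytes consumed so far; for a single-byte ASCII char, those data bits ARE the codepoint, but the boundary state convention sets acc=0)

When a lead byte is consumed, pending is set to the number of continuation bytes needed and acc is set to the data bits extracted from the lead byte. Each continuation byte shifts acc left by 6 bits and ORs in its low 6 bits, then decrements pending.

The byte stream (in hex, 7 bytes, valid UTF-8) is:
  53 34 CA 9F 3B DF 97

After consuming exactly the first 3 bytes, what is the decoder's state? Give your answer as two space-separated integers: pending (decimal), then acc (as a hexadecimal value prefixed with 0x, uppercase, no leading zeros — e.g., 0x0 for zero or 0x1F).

Answer: 1 0xA

Derivation:
Byte[0]=53: 1-byte. pending=0, acc=0x0
Byte[1]=34: 1-byte. pending=0, acc=0x0
Byte[2]=CA: 2-byte lead. pending=1, acc=0xA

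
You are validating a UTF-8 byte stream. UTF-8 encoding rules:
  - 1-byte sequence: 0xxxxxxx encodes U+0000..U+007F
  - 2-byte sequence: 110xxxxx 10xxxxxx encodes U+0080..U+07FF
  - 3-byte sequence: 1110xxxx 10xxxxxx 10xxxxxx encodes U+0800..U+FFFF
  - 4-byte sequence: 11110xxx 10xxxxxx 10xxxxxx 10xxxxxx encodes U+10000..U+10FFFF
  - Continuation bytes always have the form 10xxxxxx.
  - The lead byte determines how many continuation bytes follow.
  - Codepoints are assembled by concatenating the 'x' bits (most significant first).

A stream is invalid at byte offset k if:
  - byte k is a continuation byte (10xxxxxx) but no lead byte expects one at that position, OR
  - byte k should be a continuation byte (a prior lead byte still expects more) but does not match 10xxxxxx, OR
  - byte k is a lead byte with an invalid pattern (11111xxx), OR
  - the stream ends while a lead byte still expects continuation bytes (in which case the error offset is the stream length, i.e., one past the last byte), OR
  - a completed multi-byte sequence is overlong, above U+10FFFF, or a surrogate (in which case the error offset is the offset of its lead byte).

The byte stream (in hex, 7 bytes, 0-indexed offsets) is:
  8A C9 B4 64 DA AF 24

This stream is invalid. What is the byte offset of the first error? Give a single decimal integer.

Answer: 0

Derivation:
Byte[0]=8A: INVALID lead byte (not 0xxx/110x/1110/11110)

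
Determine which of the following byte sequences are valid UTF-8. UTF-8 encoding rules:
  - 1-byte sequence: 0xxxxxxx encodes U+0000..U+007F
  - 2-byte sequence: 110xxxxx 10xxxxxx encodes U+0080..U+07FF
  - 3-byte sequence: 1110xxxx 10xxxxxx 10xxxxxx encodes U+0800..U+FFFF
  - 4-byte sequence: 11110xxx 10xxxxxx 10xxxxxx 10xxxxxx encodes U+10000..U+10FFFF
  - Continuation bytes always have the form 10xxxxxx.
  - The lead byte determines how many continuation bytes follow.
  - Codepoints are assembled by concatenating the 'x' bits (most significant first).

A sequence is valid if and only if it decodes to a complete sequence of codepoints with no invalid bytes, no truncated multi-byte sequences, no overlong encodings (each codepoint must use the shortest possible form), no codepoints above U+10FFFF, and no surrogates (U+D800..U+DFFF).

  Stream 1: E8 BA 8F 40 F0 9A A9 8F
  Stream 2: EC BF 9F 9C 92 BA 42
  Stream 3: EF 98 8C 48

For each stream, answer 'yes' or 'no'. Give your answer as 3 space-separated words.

Answer: yes no yes

Derivation:
Stream 1: decodes cleanly. VALID
Stream 2: error at byte offset 3. INVALID
Stream 3: decodes cleanly. VALID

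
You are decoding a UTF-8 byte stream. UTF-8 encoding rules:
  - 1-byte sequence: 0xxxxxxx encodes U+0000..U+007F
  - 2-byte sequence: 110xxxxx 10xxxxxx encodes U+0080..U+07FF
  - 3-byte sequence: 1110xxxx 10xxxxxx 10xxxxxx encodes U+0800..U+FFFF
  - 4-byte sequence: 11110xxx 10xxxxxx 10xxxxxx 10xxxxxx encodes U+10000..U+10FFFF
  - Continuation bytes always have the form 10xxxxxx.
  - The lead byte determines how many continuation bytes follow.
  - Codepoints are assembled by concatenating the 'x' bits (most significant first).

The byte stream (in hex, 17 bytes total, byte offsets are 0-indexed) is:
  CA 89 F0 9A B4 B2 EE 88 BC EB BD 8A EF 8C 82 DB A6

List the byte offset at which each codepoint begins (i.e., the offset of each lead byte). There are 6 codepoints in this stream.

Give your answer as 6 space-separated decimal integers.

Answer: 0 2 6 9 12 15

Derivation:
Byte[0]=CA: 2-byte lead, need 1 cont bytes. acc=0xA
Byte[1]=89: continuation. acc=(acc<<6)|0x09=0x289
Completed: cp=U+0289 (starts at byte 0)
Byte[2]=F0: 4-byte lead, need 3 cont bytes. acc=0x0
Byte[3]=9A: continuation. acc=(acc<<6)|0x1A=0x1A
Byte[4]=B4: continuation. acc=(acc<<6)|0x34=0x6B4
Byte[5]=B2: continuation. acc=(acc<<6)|0x32=0x1AD32
Completed: cp=U+1AD32 (starts at byte 2)
Byte[6]=EE: 3-byte lead, need 2 cont bytes. acc=0xE
Byte[7]=88: continuation. acc=(acc<<6)|0x08=0x388
Byte[8]=BC: continuation. acc=(acc<<6)|0x3C=0xE23C
Completed: cp=U+E23C (starts at byte 6)
Byte[9]=EB: 3-byte lead, need 2 cont bytes. acc=0xB
Byte[10]=BD: continuation. acc=(acc<<6)|0x3D=0x2FD
Byte[11]=8A: continuation. acc=(acc<<6)|0x0A=0xBF4A
Completed: cp=U+BF4A (starts at byte 9)
Byte[12]=EF: 3-byte lead, need 2 cont bytes. acc=0xF
Byte[13]=8C: continuation. acc=(acc<<6)|0x0C=0x3CC
Byte[14]=82: continuation. acc=(acc<<6)|0x02=0xF302
Completed: cp=U+F302 (starts at byte 12)
Byte[15]=DB: 2-byte lead, need 1 cont bytes. acc=0x1B
Byte[16]=A6: continuation. acc=(acc<<6)|0x26=0x6E6
Completed: cp=U+06E6 (starts at byte 15)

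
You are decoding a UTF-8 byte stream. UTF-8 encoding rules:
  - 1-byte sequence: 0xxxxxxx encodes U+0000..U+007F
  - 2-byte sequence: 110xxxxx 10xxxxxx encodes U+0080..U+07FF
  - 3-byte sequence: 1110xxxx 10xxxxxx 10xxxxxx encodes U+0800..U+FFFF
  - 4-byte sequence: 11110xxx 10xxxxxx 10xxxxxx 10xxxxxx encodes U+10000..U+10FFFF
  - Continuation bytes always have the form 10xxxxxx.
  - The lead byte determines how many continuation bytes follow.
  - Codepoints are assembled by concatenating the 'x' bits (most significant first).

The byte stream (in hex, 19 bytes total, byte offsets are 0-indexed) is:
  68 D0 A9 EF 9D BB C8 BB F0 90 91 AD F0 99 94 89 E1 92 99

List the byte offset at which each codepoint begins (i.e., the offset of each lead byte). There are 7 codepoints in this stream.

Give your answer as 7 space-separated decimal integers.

Answer: 0 1 3 6 8 12 16

Derivation:
Byte[0]=68: 1-byte ASCII. cp=U+0068
Byte[1]=D0: 2-byte lead, need 1 cont bytes. acc=0x10
Byte[2]=A9: continuation. acc=(acc<<6)|0x29=0x429
Completed: cp=U+0429 (starts at byte 1)
Byte[3]=EF: 3-byte lead, need 2 cont bytes. acc=0xF
Byte[4]=9D: continuation. acc=(acc<<6)|0x1D=0x3DD
Byte[5]=BB: continuation. acc=(acc<<6)|0x3B=0xF77B
Completed: cp=U+F77B (starts at byte 3)
Byte[6]=C8: 2-byte lead, need 1 cont bytes. acc=0x8
Byte[7]=BB: continuation. acc=(acc<<6)|0x3B=0x23B
Completed: cp=U+023B (starts at byte 6)
Byte[8]=F0: 4-byte lead, need 3 cont bytes. acc=0x0
Byte[9]=90: continuation. acc=(acc<<6)|0x10=0x10
Byte[10]=91: continuation. acc=(acc<<6)|0x11=0x411
Byte[11]=AD: continuation. acc=(acc<<6)|0x2D=0x1046D
Completed: cp=U+1046D (starts at byte 8)
Byte[12]=F0: 4-byte lead, need 3 cont bytes. acc=0x0
Byte[13]=99: continuation. acc=(acc<<6)|0x19=0x19
Byte[14]=94: continuation. acc=(acc<<6)|0x14=0x654
Byte[15]=89: continuation. acc=(acc<<6)|0x09=0x19509
Completed: cp=U+19509 (starts at byte 12)
Byte[16]=E1: 3-byte lead, need 2 cont bytes. acc=0x1
Byte[17]=92: continuation. acc=(acc<<6)|0x12=0x52
Byte[18]=99: continuation. acc=(acc<<6)|0x19=0x1499
Completed: cp=U+1499 (starts at byte 16)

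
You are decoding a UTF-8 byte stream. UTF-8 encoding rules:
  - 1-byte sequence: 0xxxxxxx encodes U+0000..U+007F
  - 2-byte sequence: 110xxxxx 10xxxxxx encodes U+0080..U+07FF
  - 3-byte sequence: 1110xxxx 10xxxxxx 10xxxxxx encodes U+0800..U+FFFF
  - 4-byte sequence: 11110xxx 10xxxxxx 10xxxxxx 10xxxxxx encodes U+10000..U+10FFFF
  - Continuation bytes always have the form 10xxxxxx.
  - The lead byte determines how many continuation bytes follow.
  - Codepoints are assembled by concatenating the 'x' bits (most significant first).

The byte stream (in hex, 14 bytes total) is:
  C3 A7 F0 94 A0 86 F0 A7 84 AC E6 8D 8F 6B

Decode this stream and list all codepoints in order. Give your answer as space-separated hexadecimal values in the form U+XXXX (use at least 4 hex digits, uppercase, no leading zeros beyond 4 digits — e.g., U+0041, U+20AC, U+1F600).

Answer: U+00E7 U+14806 U+2712C U+634F U+006B

Derivation:
Byte[0]=C3: 2-byte lead, need 1 cont bytes. acc=0x3
Byte[1]=A7: continuation. acc=(acc<<6)|0x27=0xE7
Completed: cp=U+00E7 (starts at byte 0)
Byte[2]=F0: 4-byte lead, need 3 cont bytes. acc=0x0
Byte[3]=94: continuation. acc=(acc<<6)|0x14=0x14
Byte[4]=A0: continuation. acc=(acc<<6)|0x20=0x520
Byte[5]=86: continuation. acc=(acc<<6)|0x06=0x14806
Completed: cp=U+14806 (starts at byte 2)
Byte[6]=F0: 4-byte lead, need 3 cont bytes. acc=0x0
Byte[7]=A7: continuation. acc=(acc<<6)|0x27=0x27
Byte[8]=84: continuation. acc=(acc<<6)|0x04=0x9C4
Byte[9]=AC: continuation. acc=(acc<<6)|0x2C=0x2712C
Completed: cp=U+2712C (starts at byte 6)
Byte[10]=E6: 3-byte lead, need 2 cont bytes. acc=0x6
Byte[11]=8D: continuation. acc=(acc<<6)|0x0D=0x18D
Byte[12]=8F: continuation. acc=(acc<<6)|0x0F=0x634F
Completed: cp=U+634F (starts at byte 10)
Byte[13]=6B: 1-byte ASCII. cp=U+006B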